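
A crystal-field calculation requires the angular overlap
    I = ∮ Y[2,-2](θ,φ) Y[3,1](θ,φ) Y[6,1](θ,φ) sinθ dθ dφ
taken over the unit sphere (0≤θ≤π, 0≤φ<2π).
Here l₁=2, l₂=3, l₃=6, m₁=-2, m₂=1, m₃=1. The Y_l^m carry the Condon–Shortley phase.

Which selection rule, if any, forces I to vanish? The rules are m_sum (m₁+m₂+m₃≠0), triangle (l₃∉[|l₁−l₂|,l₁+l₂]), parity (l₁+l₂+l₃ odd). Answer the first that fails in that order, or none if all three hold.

triangle

azimuthal sum: -2 + 1 + 1 = 0  ✓
1 ≤ 6 ≤ 5 (triangle on l)  ✗
L = 2 + 3 + 6 = 11 (odd)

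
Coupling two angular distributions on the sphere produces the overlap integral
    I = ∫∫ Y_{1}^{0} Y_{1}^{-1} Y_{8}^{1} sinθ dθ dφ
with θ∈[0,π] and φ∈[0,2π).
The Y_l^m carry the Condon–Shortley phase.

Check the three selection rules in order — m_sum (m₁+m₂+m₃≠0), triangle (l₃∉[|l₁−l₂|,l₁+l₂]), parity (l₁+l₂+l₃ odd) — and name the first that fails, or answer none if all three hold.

azimuthal sum: 0 − 1 + 1 = 0  ✓
0 ≤ 8 ≤ 2 (triangle on l)  ✗
L = 1 + 1 + 8 = 10 (even)

triangle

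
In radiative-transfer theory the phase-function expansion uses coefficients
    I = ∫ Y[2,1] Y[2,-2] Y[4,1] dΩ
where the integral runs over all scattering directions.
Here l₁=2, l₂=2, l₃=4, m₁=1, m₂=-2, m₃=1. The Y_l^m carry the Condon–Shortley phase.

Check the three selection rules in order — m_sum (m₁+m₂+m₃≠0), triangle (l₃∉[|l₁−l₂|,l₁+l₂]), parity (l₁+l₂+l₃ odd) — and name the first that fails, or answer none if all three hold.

none

Σmᵢ = 0  ✓
l₃∈[|l₁−l₂|,l₁+l₂]=[0,4], have l₃=4  ✓
Σlᵢ = 8 ⇒ even  ✓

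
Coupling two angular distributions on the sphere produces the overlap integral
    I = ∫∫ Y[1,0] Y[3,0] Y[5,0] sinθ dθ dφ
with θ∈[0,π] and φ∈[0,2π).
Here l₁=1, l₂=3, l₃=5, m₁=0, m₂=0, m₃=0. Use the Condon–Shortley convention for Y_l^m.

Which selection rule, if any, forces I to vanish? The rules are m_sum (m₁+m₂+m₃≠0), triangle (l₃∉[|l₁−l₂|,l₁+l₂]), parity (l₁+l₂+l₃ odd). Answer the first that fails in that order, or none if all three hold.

triangle

m₁+m₂+m₃ = 0 + 0 + 0 = 0  ✓
triangle: |1−3|=2 ≤ l₃=5 ≤ 1+3=4  ✗
parity: l₁+l₂+l₃ = 9 is odd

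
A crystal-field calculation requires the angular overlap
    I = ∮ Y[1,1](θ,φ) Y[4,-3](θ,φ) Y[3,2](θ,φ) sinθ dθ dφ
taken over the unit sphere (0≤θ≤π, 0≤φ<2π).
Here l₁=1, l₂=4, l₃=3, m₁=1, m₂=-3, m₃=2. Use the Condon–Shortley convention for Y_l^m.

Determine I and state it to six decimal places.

-0.282095

m-sum 0 ✓  L=8 even ✓  3≤3≤5 ✓
Π(2lᵢ+1) = 3×9×7 = 189
triangle coeff Δ(1,4,3) = 1/252
Σ_t [1,1]: t=1:−1/36 = -1/36
(3j)²=4/63 [(1 4 3; 0 0 0)], sign=+1
Σ_t [0,0]: t=0:+1/240 = 1/240
(3j)²=1/12 [(1 4 3; 1 -3 2)], sign=-1
⇒ 4πI² = 1/1
I = (-1)√(1/1/(4π)) = -0.28209479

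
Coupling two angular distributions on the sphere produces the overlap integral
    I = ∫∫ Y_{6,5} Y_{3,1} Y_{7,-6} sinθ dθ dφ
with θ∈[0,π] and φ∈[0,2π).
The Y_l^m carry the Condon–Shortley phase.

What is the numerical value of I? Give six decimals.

m-sum 0 ✓  L=16 even ✓  3≤7≤9 ✓
Π(2lᵢ+1) = 13×7×15 = 1365
triangle coeff Δ(6,3,7) = 1/2042040
Σ_t [0,2]: t=0:+1/207360 t=1:−1/57600 t=2:+1/207360 = -1/129600
(3j)²=168/12155 [(6 3 7; 0 0 0)], sign=+1
Σ_t [0,1]: t=0:+1/17418240 t=1:−1/21772800 = 1/87091200
(3j)²=11/14280 [(6 3 7; 5 1 -6)], sign=-1
⇒ 4πI² = 21/1445
I = (-1)√(21/1445/(4π)) = -0.03400719

-0.034007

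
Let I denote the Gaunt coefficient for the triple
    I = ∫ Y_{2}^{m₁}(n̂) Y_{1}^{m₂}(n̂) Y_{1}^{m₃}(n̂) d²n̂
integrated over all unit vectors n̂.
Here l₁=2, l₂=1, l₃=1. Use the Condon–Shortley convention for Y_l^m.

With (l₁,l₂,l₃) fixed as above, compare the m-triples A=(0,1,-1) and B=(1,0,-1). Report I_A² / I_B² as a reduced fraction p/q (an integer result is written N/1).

1/3

Same 2,1,1: normalisation and zero-m 3j drop out of the ratio.
A: Δ: 2! 2! 0! / 5! → 1/30; sum: t=2:+1/4 = 1/4; 3j²(2 1 1; 0 1 -1) = Δ·Π!·Σ² = 1/30  (sign +1)
B: Δ: 2! 2! 0! / 5! → 1/30; sum: t=1:−1/2 = -1/2; 3j²(2 1 1; 1 0 -1) = Δ·Π!·Σ² = 1/10  (sign -1)
I_A²/I_B² = (1/30)/(1/10) = 1/3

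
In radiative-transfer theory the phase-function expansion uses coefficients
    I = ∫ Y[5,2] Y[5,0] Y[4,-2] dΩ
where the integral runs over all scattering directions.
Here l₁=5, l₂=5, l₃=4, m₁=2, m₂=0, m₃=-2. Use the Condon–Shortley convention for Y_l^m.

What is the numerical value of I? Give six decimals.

m-sum 0 ✓  L=14 even ✓  0≤4≤10 ✓
Π(2lᵢ+1) = 11×11×9 = 1089
triangle coeff Δ(5,5,4) = 1/3153150
Σ_t [1,5]: t=1:−1/69120 t=2:+1/1728 t=3:−1/576 t=4:+1/1728 t=5:−1/69120 = -7/11520
(3j)²=2/143 [(5 5 4; 0 0 0)], sign=-1
Σ_t [1,3]: t=1:−1/11520 t=2:+1/1728 t=3:−1/3456 = 7/34560
(3j)²=7/858 [(5 5 4; 2 0 -2)], sign=+1
⇒ 4πI² = 21/169
I = (-1)√(21/169/(4π)) = -0.09944006

-0.099440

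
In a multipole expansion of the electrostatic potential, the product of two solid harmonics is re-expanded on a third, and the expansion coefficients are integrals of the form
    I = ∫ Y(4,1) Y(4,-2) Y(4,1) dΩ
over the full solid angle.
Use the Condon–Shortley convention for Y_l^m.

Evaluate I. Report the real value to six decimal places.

0.144370

m-sum 0 ✓  L=12 even ✓  0≤4≤8 ✓
Π(2lᵢ+1) = 9×9×9 = 729
triangle coeff Δ(4,4,4) = 1/450450
Σ_t [0,4]: t=0:+1/13824 t=1:−1/216 t=2:+1/64 t=3:−1/216 t=4:+1/13824 = 5/768
(3j)²=18/1001 [(4 4 4; 0 0 0)], sign=+1
Σ_t [0,2]: t=0:+1/576 t=1:−1/144 t=2:+1/576 = -1/288
(3j)²=20/1001 [(4 4 4; 1 -2 1)], sign=+1
⇒ 4πI² = 262440/1002001
I = (+1)√(262440/1002001/(4π)) = 0.14436968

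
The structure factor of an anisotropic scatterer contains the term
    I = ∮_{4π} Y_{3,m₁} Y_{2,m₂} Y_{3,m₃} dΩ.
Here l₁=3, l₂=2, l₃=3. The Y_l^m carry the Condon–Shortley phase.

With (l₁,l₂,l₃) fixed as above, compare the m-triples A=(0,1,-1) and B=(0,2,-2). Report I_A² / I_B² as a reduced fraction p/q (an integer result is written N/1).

Shared (l₁,l₂,l₃)=(3,2,3): N and (l;000)² cancel in I_A²/I_B².
A: Δ = 2!·4!·2!/9! = 1/3780; Racah Σ t=1..2: t=1:−1/8 t=2:+1/12 = -1/24; ⇒ 3j(3 2 3; 0 1 -1)² = 1/210, sgn -1
B: Δ = 2!·4!·2!/9! = 1/3780; Racah Σ t=2..2: t=2:+1/24 = 1/24; ⇒ 3j(3 2 3; 0 2 -2)² = 1/21, sgn -1
I_A²/I_B² = (1/210)/(1/21) = 1/10

1/10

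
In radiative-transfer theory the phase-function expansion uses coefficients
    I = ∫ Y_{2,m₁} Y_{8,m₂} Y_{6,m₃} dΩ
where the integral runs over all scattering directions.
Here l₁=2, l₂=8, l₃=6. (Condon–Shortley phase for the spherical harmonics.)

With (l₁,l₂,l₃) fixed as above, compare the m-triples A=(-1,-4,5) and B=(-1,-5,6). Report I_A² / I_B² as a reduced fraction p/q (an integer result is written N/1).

l's match ⇒ only the (l;m) 3-j factors differ between A and B.
A: triangle coeff Δ(2,8,6) = 1/30940; Σ_t [3,3]: t=3:−1/239500800 = -1/239500800; (3j)²=12/7735 [(2 8 6; -1 -4 5)], sign=+1
B: triangle coeff Δ(2,8,6) = 1/30940; Σ_t [3,3]: t=3:−1/2874009600 = -1/2874009600; (3j)²=1/2380 [(2 8 6; -1 -5 6)], sign=-1
I_A²/I_B² = (12/7735)/(1/2380) = 48/13

48/13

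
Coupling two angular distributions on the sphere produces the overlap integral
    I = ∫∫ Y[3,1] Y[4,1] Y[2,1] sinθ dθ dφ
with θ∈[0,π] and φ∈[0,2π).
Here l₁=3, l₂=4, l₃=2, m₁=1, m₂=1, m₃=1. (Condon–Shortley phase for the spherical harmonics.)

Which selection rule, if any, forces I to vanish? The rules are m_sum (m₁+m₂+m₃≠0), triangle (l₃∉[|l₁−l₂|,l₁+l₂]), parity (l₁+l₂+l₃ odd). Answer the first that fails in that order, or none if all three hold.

m_sum

azimuthal sum: 1 + 1 + 1 = 3  ✗
1 ≤ 2 ≤ 7 (triangle on l)
L = 3 + 4 + 2 = 9 (odd)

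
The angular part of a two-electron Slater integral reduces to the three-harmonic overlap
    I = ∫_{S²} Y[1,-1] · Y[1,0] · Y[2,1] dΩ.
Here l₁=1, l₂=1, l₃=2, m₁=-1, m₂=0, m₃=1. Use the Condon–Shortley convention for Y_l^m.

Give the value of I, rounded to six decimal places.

-0.218510

m-sum 0 ✓  L=4 even ✓  0≤2≤2 ✓
Π(2lᵢ+1) = 3×3×5 = 45
triangle coeff Δ(1,1,2) = 1/30
Σ_t [0,0]: t=0:+1/1 = 1/1
(3j)²=2/15 [(1 1 2; 0 0 0)], sign=+1
Σ_t [0,0]: t=0:+1/2 = 1/2
(3j)²=1/10 [(1 1 2; -1 0 1)], sign=-1
⇒ 4πI² = 3/5
I = (-1)√(3/5/(4π)) = -0.21850969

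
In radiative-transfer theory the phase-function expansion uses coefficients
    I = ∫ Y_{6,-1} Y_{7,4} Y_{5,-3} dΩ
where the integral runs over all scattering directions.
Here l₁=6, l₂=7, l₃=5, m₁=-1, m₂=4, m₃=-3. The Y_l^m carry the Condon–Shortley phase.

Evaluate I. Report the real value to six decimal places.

Checks pass: Σm=0; 18 even; l₃=5∈[1,13].
(2·6+1)(2·7+1)(2·5+1) = 2145
Δ: 8! 4! 6! / 19! → 1/174594420
sum: t=2:+1/4147200 t=3:−1/207360 t=4:+1/82944 t=5:−1/207360 t=6:+1/4147200 = 1/345600
3j²(6 7 5; 0 0 0) = Δ·Π!·Σ² = 420/46189  (sign -1)
sum: t=5:−1/2073600 t=6:+1/1036800 t=7:−1/5806080 = 1/3225600
3j²(6 7 5; -1 4 -3) = Δ·Π!·Σ² = 27/4199  (sign +1)
combine: 4πI² = 2145·420/46189·27/4199 = 170100/1356277
take √, sign -1: I = -0.09990173

-0.099902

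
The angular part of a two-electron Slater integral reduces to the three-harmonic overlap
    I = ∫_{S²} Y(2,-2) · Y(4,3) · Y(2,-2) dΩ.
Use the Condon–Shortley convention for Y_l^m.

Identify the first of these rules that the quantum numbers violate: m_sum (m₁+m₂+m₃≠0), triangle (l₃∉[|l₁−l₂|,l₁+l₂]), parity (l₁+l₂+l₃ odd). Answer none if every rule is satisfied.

m₁+m₂+m₃ = -2 + 3 − 2 = -1  ✗
triangle: |2−4|=2 ≤ l₃=2 ≤ 2+4=6
parity: l₁+l₂+l₃ = 8 is even

m_sum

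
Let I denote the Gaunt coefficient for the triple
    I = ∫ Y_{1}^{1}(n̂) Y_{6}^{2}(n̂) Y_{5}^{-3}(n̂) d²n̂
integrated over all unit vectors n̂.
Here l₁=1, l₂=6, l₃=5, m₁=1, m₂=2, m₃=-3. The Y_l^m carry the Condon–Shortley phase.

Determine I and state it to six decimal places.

Rules hold: Σm=0, L=12 even, 5≤5≤7.
N = 3·13·11 = 429
Δ = 2!·0!·10!/13! = 1/858
Racah Σ t=1..1: t=1:−1/14400 = -1/14400
⇒ 3j(1 6 5; 0 0 0)² = 6/143, sgn +1
Racah Σ t=0..0: t=0:+1/161280 = 1/161280
⇒ 3j(1 6 5; 1 2 -3)² = 1/143, sgn +1
4πI² = N·(3j₀)²·(3jₘ)² = 18/143
I = +1·√(0.125874/4π) = 0.10008369

0.100084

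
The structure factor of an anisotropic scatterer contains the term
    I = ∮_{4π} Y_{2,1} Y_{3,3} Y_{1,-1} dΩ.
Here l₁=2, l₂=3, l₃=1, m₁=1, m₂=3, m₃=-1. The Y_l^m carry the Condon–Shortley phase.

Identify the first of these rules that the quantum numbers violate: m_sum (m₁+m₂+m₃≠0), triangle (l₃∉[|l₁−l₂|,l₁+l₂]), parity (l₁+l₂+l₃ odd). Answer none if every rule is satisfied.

m₁+m₂+m₃ = 1 + 3 − 1 = 3  ✗
triangle: |2−3|=1 ≤ l₃=1 ≤ 2+3=5
parity: l₁+l₂+l₃ = 6 is even

m_sum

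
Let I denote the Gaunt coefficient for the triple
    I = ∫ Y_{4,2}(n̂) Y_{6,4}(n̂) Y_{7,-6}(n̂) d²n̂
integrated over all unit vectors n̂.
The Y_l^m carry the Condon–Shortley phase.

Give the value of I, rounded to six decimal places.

L=17 odd ⇒ parity kills the (l;000) factor ⇒ I = 0

0.000000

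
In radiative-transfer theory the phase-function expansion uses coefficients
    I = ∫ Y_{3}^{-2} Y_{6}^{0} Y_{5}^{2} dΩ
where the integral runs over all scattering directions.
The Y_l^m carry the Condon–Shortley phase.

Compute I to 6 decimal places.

-0.165130

m-sum 0 ✓  L=14 even ✓  3≤5≤9 ✓
Π(2lᵢ+1) = 7×13×11 = 1001
triangle coeff Δ(3,6,5) = 1/675675
Σ_t [1,3]: t=1:−1/8640 t=2:+1/2304 t=3:−1/8640 = 7/34560
(3j)²=7/429 [(3 6 5; 0 0 0)], sign=-1
Σ_t [3,4]: t=3:−1/8640 t=4:+1/34560 = -1/11520
(3j)²=3/143 [(3 6 5; -2 0 2)], sign=+1
⇒ 4πI² = 49/143
I = (-1)√(49/143/(4π)) = -0.16512966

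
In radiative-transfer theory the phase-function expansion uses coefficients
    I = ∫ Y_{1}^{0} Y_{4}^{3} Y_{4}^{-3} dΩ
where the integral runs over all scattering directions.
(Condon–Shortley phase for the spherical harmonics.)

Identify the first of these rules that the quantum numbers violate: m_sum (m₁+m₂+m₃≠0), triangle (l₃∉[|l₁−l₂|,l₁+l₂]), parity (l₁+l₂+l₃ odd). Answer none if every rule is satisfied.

m₁+m₂+m₃ = 0 + 3 − 3 = 0  ✓
triangle: |1−4|=3 ≤ l₃=4 ≤ 1+4=5  ✓
parity: l₁+l₂+l₃ = 9 is odd  ✗

parity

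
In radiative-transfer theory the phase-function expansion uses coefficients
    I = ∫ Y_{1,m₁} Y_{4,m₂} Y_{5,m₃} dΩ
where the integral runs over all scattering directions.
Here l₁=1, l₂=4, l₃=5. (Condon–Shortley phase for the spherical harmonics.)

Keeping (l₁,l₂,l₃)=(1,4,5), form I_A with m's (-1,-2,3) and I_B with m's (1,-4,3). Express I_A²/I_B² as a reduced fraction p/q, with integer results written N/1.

Shared (l₁,l₂,l₃)=(1,4,5): N and (l;000)² cancel in I_A²/I_B².
A: Δ = 0!·2!·8!/11! = 1/495; Racah Σ t=0..0: t=0:+1/2880 = 1/2880; ⇒ 3j(1 4 5; -1 -2 3)² = 28/495, sgn +1
B: Δ = 0!·2!·8!/11! = 1/495; Racah Σ t=0..0: t=0:+1/80640 = 1/80640; ⇒ 3j(1 4 5; 1 -4 3)² = 1/495, sgn +1
I_A²/I_B² = (28/495)/(1/495) = 28/1

28/1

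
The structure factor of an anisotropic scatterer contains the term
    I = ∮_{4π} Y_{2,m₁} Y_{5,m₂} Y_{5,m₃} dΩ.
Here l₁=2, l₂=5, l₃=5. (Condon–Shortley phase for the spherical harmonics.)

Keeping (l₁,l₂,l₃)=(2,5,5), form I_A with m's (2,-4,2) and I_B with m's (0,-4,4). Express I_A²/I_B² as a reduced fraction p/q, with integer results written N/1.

2/1

Shared (l₁,l₂,l₃)=(2,5,5): N and (l;000)² cancel in I_A²/I_B².
A: Δ = 2!·2!·8!/13! = 1/38610; Racah Σ t=0..0: t=0:+1/20160 = 1/20160; ⇒ 3j(2 5 5; 2 -4 2)² = 12/715, sgn -1
B: Δ = 2!·2!·8!/13! = 1/38610; Racah Σ t=0..1: t=0:+1/20160 t=1:−1/40320 = 1/40320; ⇒ 3j(2 5 5; 0 -4 4)² = 6/715, sgn -1
I_A²/I_B² = (12/715)/(6/715) = 2/1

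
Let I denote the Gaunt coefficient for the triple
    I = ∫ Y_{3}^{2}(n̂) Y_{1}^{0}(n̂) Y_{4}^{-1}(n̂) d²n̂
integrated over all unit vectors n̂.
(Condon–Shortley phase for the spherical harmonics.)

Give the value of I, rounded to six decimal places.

0.000000

2 + 0 − 1 = 1 ≠ 0: azimuthal integral kills it; I = 0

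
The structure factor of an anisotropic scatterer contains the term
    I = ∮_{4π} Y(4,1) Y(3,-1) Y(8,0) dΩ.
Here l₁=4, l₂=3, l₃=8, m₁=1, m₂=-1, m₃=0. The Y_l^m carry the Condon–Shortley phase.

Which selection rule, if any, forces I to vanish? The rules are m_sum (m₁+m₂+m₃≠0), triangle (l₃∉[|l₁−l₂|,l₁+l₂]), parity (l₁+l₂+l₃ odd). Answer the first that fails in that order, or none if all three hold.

triangle

Σmᵢ = 0  ✓
l₃∈[|l₁−l₂|,l₁+l₂]=[1,7], have l₃=8  ✗
Σlᵢ = 15 ⇒ odd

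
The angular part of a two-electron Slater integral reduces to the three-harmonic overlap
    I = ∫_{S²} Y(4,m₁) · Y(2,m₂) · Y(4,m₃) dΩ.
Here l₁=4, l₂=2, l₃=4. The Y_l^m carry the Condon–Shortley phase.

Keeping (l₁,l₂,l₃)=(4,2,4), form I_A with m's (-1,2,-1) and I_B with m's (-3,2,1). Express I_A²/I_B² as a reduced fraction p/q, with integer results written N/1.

l's match ⇒ only the (l;m) 3-j factors differ between A and B.
A: triangle coeff Δ(4,2,4) = 1/13860; Σ_t [2,2]: t=2:+1/144 = 1/144; (3j)²=10/231 [(4 2 4; -1 2 -1)], sign=-1
B: triangle coeff Δ(4,2,4) = 1/13860; Σ_t [2,2]: t=2:+1/480 = 1/480; (3j)²=3/110 [(4 2 4; -3 2 1)], sign=-1
I_A²/I_B² = (10/231)/(3/110) = 100/63

100/63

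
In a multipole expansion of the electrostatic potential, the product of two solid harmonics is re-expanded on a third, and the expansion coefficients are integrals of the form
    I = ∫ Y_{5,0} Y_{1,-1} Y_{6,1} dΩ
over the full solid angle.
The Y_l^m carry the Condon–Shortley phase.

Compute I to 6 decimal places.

-0.187239

Checks pass: Σm=0; 12 even; l₃=6∈[4,6].
(2·5+1)(2·1+1)(2·6+1) = 429
Δ: 0! 10! 2! / 13! → 1/858
sum: t=0:+1/14400 = 1/14400
3j²(5 1 6; 0 0 0) = Δ·Π!·Σ² = 6/143  (sign +1)
sum: t=0:+1/28800 = 1/28800
3j²(5 1 6; 0 -1 1) = Δ·Π!·Σ² = 7/286  (sign -1)
combine: 4πI² = 429·6/143·7/286 = 63/143
take √, sign -1: I = -0.18723944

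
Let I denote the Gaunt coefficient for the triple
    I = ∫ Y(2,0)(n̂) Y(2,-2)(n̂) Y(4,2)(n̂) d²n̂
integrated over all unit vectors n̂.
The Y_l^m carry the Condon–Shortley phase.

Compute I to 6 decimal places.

0.156078

m-sum 0 ✓  L=8 even ✓  0≤4≤4 ✓
Π(2lᵢ+1) = 5×5×9 = 225
triangle coeff Δ(2,2,4) = 1/630
Σ_t [0,0]: t=0:+1/16 = 1/16
(3j)²=2/35 [(2 2 4; 0 0 0)], sign=+1
Σ_t [0,0]: t=0:+1/96 = 1/96
(3j)²=1/42 [(2 2 4; 0 -2 2)], sign=+1
⇒ 4πI² = 15/49
I = (+1)√(15/49/(4π)) = 0.15607835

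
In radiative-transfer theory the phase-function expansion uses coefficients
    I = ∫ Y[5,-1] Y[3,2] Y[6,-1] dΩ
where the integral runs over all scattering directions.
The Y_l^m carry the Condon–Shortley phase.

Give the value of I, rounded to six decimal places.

m-sum 0 ✓  L=14 even ✓  2≤6≤8 ✓
Π(2lᵢ+1) = 11×7×13 = 1001
triangle coeff Δ(5,3,6) = 1/675675
Σ_t [0,2]: t=0:+1/8640 t=1:−1/2304 t=2:+1/8640 = -7/34560
(3j)²=7/429 [(5 3 6; 0 0 0)], sign=-1
Σ_t [1,2]: t=1:−1/17280 t=2:+1/6912 = 1/11520
(3j)²=2/143 [(5 3 6; -1 2 -1)], sign=-1
⇒ 4πI² = 98/429
I = (+1)√(98/429/(4π)) = 0.13482780

0.134828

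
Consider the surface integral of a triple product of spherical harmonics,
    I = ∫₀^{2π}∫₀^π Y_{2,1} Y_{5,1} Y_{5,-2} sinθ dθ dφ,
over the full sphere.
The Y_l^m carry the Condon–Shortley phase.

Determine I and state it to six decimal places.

Checks pass: Σm=0; 12 even; l₃=5∈[3,7].
(2·2+1)(2·5+1)(2·5+1) = 605
Δ: 2! 2! 8! / 13! → 1/38610
sum: t=0:+1/2880 t=1:−1/576 t=2:+1/2880 = -1/960
3j²(2 5 5; 0 0 0) = Δ·Π!·Σ² = 10/429  (sign +1)
sum: t=0:+1/2880 t=1:−1/1440 = -1/2880
3j²(2 5 5; 1 1 -2) = Δ·Π!·Σ² = 7/715  (sign +1)
combine: 4πI² = 605·10/429·7/715 = 70/507
take √, sign +1: I = 0.10481902

0.104819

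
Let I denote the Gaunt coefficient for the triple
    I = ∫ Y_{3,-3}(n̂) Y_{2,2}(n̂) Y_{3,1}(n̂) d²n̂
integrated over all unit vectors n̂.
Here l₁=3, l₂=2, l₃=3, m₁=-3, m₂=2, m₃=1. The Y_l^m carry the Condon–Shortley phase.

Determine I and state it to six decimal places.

m-sum 0 ✓  L=8 even ✓  1≤3≤5 ✓
Π(2lᵢ+1) = 7×5×7 = 245
triangle coeff Δ(3,2,3) = 1/3780
Σ_t [0,2]: t=0:+1/24 t=1:−1/4 t=2:+1/24 = -1/6
(3j)²=4/105 [(3 2 3; 0 0 0)], sign=+1
Σ_t [2,2]: t=2:+1/96 = 1/96
(3j)²=1/42 [(3 2 3; -3 2 1)], sign=+1
⇒ 4πI² = 2/9
I = (+1)√(2/9/(4π)) = 0.13298076

0.132981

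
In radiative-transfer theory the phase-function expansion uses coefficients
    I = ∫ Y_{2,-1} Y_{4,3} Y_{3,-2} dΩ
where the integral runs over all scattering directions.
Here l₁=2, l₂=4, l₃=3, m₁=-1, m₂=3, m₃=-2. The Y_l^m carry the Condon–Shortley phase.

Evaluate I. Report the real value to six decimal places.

0.000000

Σlᵢ=9 odd — θ-integrand is odd under cosθ→−cosθ; I=0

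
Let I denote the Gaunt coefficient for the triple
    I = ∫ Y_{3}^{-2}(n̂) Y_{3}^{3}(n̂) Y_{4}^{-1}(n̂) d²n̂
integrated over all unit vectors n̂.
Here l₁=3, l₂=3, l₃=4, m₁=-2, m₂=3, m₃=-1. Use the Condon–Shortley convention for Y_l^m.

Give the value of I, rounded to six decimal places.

0.140463

Checks pass: Σm=0; 10 even; l₃=4∈[0,6].
(2·3+1)(2·3+1)(2·4+1) = 441
Δ: 2! 4! 4! / 11! → 1/34650
sum: t=0:+1/72 t=1:−1/16 t=2:+1/72 = -5/144
3j²(3 3 4; 0 0 0) = Δ·Π!·Σ² = 2/77  (sign -1)
sum: t=2:+1/288 = 1/288
3j²(3 3 4; -2 3 -1) = Δ·Π!·Σ² = 5/231  (sign -1)
combine: 4πI² = 441·2/77·5/231 = 30/121
take √, sign +1: I = 0.14046335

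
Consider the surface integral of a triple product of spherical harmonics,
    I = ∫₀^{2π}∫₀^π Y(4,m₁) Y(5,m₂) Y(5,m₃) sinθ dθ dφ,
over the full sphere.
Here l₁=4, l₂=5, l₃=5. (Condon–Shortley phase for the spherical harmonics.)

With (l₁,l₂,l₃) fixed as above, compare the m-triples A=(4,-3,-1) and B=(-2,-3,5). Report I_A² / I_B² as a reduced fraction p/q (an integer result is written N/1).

5/6

Shared (l₁,l₂,l₃)=(4,5,5): N and (l;000)² cancel in I_A²/I_B².
A: Δ = 4!·4!·6!/15! = 1/3153150; Racah Σ t=0..0: t=0:+1/27648 = 1/27648; ⇒ 3j(4 5 5; 4 -3 -1)² = 10/429, sgn +1
B: Δ = 4!·4!·6!/15! = 1/3153150; Racah Σ t=2..2: t=2:+1/69120 = 1/69120; ⇒ 3j(4 5 5; -2 -3 5)² = 4/143, sgn +1
I_A²/I_B² = (10/429)/(4/143) = 5/6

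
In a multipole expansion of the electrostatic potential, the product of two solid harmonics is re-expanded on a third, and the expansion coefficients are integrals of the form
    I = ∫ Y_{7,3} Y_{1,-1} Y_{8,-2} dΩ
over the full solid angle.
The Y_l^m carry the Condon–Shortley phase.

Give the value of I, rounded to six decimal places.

Rules hold: Σm=0, L=16 even, 6≤8≤8.
N = 15·3·17 = 765
Δ = 0!·14!·2!/17! = 1/2040
Racah Σ t=0..0: t=0:+1/25401600 = 1/25401600
⇒ 3j(7 1 8; 0 0 0)² = 8/255, sgn +1
Racah Σ t=0..0: t=0:+1/174182400 = 1/174182400
⇒ 3j(7 1 8; 3 -1 -2)² = 1/136, sgn +1
4πI² = N·(3j₀)²·(3jₘ)² = 3/17
I = +1·√(0.176471/4π) = 0.11850352

0.118504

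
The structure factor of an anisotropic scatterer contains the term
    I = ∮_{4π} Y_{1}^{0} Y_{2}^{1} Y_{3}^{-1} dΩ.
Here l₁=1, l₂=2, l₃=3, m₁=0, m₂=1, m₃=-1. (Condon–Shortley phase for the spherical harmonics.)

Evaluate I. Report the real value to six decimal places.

-0.233597

Rules hold: Σm=0, L=6 even, 1≤3≤3.
N = 3·5·7 = 105
Δ = 0!·2!·4!/7! = 1/105
Racah Σ t=0..0: t=0:+1/4 = 1/4
⇒ 3j(1 2 3; 0 0 0)² = 3/35, sgn -1
Racah Σ t=0..0: t=0:+1/6 = 1/6
⇒ 3j(1 2 3; 0 1 -1)² = 8/105, sgn +1
4πI² = N·(3j₀)²·(3jₘ)² = 24/35
I = -1·√(0.685714/4π) = -0.23359668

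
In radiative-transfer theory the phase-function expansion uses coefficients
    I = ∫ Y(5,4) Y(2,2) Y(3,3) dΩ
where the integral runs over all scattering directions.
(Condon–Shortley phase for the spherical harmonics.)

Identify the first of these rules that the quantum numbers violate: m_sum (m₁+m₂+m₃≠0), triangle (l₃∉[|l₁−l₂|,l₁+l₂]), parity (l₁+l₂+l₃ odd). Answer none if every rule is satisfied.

m_sum

m₁+m₂+m₃ = 4 + 2 + 3 = 9  ✗
triangle: |5−2|=3 ≤ l₃=3 ≤ 5+2=7
parity: l₁+l₂+l₃ = 10 is even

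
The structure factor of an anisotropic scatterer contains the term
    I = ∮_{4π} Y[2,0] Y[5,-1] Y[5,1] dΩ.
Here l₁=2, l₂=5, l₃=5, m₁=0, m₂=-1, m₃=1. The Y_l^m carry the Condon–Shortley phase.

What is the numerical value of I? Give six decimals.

Rules hold: Σm=0, L=12 even, 3≤5≤7.
N = 5·11·11 = 605
Δ = 2!·2!·8!/13! = 1/38610
Racah Σ t=0..2: t=0:+1/2880 t=1:−1/576 t=2:+1/2880 = -1/960
⇒ 3j(2 5 5; 0 0 0)² = 10/429, sgn +1
Racah Σ t=0..2: t=0:+1/2304 t=1:−1/720 t=2:+1/5760 = -1/1280
⇒ 3j(2 5 5; 0 -1 1)² = 27/1430, sgn -1
4πI² = N·(3j₀)²·(3jₘ)² = 45/169
I = -1·√(0.266272/4π) = -0.14556534

-0.145565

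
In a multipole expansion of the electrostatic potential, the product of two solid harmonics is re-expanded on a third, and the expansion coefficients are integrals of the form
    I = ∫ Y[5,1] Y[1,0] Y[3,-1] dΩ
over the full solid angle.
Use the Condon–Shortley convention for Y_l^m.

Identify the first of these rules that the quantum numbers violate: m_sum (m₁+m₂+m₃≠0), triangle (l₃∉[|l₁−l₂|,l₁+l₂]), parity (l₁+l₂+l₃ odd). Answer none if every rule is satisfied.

triangle

Σmᵢ = 0  ✓
l₃∈[|l₁−l₂|,l₁+l₂]=[4,6], have l₃=3  ✗
Σlᵢ = 9 ⇒ odd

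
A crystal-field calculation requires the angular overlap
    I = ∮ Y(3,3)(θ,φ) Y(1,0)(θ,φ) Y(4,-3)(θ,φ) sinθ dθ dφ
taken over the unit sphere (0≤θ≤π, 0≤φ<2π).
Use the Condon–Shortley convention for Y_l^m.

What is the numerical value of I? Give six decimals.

m-sum 0 ✓  L=8 even ✓  2≤4≤4 ✓
Π(2lᵢ+1) = 7×3×9 = 189
triangle coeff Δ(3,1,4) = 1/252
Σ_t [0,0]: t=0:+1/36 = 1/36
(3j)²=4/63 [(3 1 4; 0 0 0)], sign=+1
Σ_t [0,0]: t=0:+1/720 = 1/720
(3j)²=1/36 [(3 1 4; 3 0 -3)], sign=-1
⇒ 4πI² = 1/3
I = (-1)√(1/3/(4π)) = -0.16286750

-0.162868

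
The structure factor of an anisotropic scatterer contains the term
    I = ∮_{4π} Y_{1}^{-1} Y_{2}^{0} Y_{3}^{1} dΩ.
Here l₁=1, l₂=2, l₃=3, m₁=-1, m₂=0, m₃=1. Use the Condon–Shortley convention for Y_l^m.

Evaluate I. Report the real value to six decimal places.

-0.202301

Checks pass: Σm=0; 6 even; l₃=3∈[1,3].
(2·1+1)(2·2+1)(2·3+1) = 105
Δ: 0! 2! 4! / 7! → 1/105
sum: t=0:+1/4 = 1/4
3j²(1 2 3; 0 0 0) = Δ·Π!·Σ² = 3/35  (sign -1)
sum: t=0:+1/8 = 1/8
3j²(1 2 3; -1 0 1) = Δ·Π!·Σ² = 2/35  (sign +1)
combine: 4πI² = 105·3/35·2/35 = 18/35
take √, sign -1: I = -0.20230066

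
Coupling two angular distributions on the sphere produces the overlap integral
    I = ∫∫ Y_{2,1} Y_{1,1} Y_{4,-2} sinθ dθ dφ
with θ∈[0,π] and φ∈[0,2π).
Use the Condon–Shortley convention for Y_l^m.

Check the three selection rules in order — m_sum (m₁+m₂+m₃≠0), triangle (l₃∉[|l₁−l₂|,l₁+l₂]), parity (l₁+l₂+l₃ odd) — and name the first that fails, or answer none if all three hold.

triangle

azimuthal sum: 1 + 1 − 2 = 0  ✓
1 ≤ 4 ≤ 3 (triangle on l)  ✗
L = 2 + 1 + 4 = 7 (odd)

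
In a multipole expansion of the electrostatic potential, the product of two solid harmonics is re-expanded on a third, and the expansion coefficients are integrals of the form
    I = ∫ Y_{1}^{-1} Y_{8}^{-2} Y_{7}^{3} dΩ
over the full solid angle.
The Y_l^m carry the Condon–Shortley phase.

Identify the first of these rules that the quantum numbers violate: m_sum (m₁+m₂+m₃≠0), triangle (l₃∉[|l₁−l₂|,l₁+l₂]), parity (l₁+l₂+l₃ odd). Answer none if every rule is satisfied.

none

Σmᵢ = 0  ✓
l₃∈[|l₁−l₂|,l₁+l₂]=[7,9], have l₃=7  ✓
Σlᵢ = 16 ⇒ even  ✓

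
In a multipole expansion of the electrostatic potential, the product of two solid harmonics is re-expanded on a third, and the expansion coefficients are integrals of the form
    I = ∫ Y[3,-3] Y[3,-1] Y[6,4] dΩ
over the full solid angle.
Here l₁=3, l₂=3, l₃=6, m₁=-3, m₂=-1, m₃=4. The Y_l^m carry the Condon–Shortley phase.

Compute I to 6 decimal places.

0.171787

m-sum 0 ✓  L=12 even ✓  0≤6≤6 ✓
Π(2lᵢ+1) = 7×7×13 = 637
triangle coeff Δ(3,3,6) = 1/12012
Σ_t [0,0]: t=0:+1/1296 = 1/1296
(3j)²=100/3003 [(3 3 6; 0 0 0)], sign=+1
Σ_t [0,0]: t=0:+1/34560 = 1/34560
(3j)²=5/286 [(3 3 6; -3 -1 4)], sign=+1
⇒ 4πI² = 1750/4719
I = (+1)√(1750/4719/(4π)) = 0.17178653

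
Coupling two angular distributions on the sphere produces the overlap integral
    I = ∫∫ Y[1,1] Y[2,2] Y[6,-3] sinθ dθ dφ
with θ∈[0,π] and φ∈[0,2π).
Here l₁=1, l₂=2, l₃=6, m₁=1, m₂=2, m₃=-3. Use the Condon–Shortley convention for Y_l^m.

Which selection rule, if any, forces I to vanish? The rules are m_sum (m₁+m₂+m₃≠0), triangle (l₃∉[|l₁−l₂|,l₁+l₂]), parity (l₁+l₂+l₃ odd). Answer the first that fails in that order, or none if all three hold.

triangle

azimuthal sum: 1 + 2 − 3 = 0  ✓
1 ≤ 6 ≤ 3 (triangle on l)  ✗
L = 1 + 2 + 6 = 9 (odd)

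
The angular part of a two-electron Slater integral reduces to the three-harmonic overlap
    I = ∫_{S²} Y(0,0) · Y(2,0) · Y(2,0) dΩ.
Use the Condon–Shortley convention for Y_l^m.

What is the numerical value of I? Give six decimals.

m-sum 0 ✓  L=4 even ✓  2≤2≤2 ✓
Π(2lᵢ+1) = 1×5×5 = 25
triangle coeff Δ(0,2,2) = 1/5
Σ_t [0,0]: t=0:+1/4 = 1/4
(3j)²=1/5 [(0 2 2; 0 0 0)], sign=+1
(m-triple is (0,0,0) — same symbol as above.)
⇒ 4πI² = 1/1
I = (+1)√(1/1/(4π)) = 0.28209479

0.282095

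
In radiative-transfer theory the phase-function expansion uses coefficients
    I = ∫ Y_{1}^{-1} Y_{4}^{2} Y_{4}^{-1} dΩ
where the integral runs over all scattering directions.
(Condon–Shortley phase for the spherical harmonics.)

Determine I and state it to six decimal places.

0.000000

L=9 odd ⇒ parity kills the (l;000) factor ⇒ I = 0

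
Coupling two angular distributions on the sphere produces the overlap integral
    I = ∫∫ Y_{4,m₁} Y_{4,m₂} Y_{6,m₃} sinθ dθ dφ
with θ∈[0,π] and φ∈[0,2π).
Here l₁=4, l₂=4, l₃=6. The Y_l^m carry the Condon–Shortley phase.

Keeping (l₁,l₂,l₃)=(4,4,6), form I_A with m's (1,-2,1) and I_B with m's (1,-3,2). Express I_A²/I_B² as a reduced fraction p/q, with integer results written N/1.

7/20

Same 4,4,6: normalisation and zero-m 3j drop out of the ratio.
A: Δ: 2! 6! 6! / 15! → 1/1261260; sum: t=0:+1/3456 t=1:−1/5760 t=2:+1/172800 = 7/57600; 3j²(4 4 6; 1 -2 1) = Δ·Π!·Σ² = 21/2860  (sign -1)
B: Δ: 2! 6! 6! / 15! → 1/1261260; sum: t=0:+1/8640 t=1:−1/34560 = 1/11520; 3j²(4 4 6; 1 -3 2) = Δ·Π!·Σ² = 3/143  (sign +1)
I_A²/I_B² = (21/2860)/(3/143) = 7/20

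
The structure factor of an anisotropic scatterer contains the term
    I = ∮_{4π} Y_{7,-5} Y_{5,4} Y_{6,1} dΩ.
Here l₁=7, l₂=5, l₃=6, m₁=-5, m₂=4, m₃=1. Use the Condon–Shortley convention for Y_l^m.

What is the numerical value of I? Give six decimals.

0.125584

m-sum 0 ✓  L=18 even ✓  2≤6≤12 ✓
Π(2lᵢ+1) = 15×11×13 = 2145
triangle coeff Δ(7,5,6) = 1/174594420
Σ_t [1,5]: t=1:−1/4147200 t=2:+1/207360 t=3:−1/82944 t=4:+1/207360 t=5:−1/4147200 = -1/345600
(3j)²=420/46189 [(7 5 6; 0 0 0)], sign=-1
Σ_t [5,6]: t=5:−1/14515200 t=6:+1/6220800 = 1/10886400
(3j)²=128/12597 [(7 5 6; -5 4 1)], sign=-1
⇒ 4πI² = 268800/1356277
I = (+1)√(268800/1356277/(4π)) = 0.12558434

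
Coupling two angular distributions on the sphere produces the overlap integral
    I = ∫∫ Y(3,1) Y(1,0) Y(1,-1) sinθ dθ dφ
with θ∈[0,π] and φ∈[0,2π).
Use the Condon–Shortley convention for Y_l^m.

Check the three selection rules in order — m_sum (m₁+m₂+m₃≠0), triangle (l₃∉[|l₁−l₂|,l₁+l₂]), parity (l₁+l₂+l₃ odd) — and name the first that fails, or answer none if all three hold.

Σmᵢ = 0  ✓
l₃∈[|l₁−l₂|,l₁+l₂]=[2,4], have l₃=1  ✗
Σlᵢ = 5 ⇒ odd

triangle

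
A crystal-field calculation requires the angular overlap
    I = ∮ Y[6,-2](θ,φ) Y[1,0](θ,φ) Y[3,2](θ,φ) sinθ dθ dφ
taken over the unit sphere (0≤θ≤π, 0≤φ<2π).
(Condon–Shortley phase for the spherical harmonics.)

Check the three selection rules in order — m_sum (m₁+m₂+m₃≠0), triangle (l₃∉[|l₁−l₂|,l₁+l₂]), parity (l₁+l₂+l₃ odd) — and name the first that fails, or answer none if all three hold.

azimuthal sum: -2 + 0 + 2 = 0  ✓
5 ≤ 3 ≤ 7 (triangle on l)  ✗
L = 6 + 1 + 3 = 10 (even)

triangle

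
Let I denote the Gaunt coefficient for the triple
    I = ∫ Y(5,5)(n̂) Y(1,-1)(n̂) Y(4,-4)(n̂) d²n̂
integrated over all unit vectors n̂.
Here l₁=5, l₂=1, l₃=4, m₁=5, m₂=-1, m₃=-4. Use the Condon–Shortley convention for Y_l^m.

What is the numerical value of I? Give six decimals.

-0.329416

Rules hold: Σm=0, L=10 even, 4≤4≤6.
N = 11·3·9 = 297
Δ = 2!·8!·0!/11! = 1/495
Racah Σ t=1..1: t=1:−1/576 = -1/576
⇒ 3j(5 1 4; 0 0 0)² = 5/99, sgn -1
Racah Σ t=0..0: t=0:+1/80640 = 1/80640
⇒ 3j(5 1 4; 5 -1 -4)² = 1/11, sgn +1
4πI² = N·(3j₀)²·(3jₘ)² = 15/11
I = -1·√(1.36364/4π) = -0.32941575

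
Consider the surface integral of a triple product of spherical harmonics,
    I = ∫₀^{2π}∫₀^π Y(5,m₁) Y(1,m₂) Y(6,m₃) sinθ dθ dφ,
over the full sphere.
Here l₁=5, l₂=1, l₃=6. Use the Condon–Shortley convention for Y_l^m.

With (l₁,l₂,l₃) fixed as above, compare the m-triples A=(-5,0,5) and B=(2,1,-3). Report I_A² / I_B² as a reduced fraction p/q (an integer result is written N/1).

Shared (l₁,l₂,l₃)=(5,1,6): N and (l;000)² cancel in I_A²/I_B².
A: Δ = 0!·10!·2!/13! = 1/858; Racah Σ t=0..0: t=0:+1/3628800 = 1/3628800; ⇒ 3j(5 1 6; -5 0 5)² = 1/78, sgn -1
B: Δ = 0!·10!·2!/13! = 1/858; Racah Σ t=0..0: t=0:+1/60480 = 1/60480; ⇒ 3j(5 1 6; 2 1 -3)² = 6/143, sgn -1
I_A²/I_B² = (1/78)/(6/143) = 11/36

11/36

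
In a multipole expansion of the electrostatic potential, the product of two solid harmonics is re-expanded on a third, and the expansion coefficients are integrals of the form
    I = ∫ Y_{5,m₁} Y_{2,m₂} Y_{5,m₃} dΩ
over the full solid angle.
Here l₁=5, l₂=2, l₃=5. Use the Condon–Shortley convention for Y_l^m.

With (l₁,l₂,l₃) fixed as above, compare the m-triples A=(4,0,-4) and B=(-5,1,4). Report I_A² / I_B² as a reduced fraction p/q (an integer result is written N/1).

l's match ⇒ only the (l;m) 3-j factors differ between A and B.
A: triangle coeff Δ(5,2,5) = 1/38610; Σ_t [0,1]: t=0:+1/20160 t=1:−1/40320 = 1/40320; (3j)²=6/715 [(5 2 5; 4 0 -4)], sign=-1
B: triangle coeff Δ(5,2,5) = 1/38610; Σ_t [2,2]: t=2:+1/80640 = 1/80640; (3j)²=9/286 [(5 2 5; -5 1 4)], sign=-1
I_A²/I_B² = (6/715)/(9/286) = 4/15

4/15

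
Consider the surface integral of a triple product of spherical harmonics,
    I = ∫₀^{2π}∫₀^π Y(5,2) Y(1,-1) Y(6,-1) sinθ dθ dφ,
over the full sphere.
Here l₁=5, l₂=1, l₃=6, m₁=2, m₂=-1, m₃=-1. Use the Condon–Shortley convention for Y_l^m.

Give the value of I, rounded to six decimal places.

m-sum 0 ✓  L=12 even ✓  4≤6≤6 ✓
Π(2lᵢ+1) = 11×3×13 = 429
triangle coeff Δ(5,1,6) = 1/858
Σ_t [0,0]: t=0:+1/14400 = 1/14400
(3j)²=6/143 [(5 1 6; 0 0 0)], sign=+1
Σ_t [0,0]: t=0:+1/60480 = 1/60480
(3j)²=5/429 [(5 1 6; 2 -1 -1)], sign=-1
⇒ 4πI² = 30/143
I = (-1)√(30/143/(4π)) = -0.12920749

-0.129207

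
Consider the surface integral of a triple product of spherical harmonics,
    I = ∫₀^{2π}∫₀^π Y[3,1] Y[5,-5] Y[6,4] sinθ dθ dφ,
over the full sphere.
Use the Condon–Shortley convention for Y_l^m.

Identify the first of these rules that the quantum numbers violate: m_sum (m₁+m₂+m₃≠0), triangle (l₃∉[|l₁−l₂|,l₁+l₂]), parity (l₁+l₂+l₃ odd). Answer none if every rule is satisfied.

Σmᵢ = 0  ✓
l₃∈[|l₁−l₂|,l₁+l₂]=[2,8], have l₃=6  ✓
Σlᵢ = 14 ⇒ even  ✓

none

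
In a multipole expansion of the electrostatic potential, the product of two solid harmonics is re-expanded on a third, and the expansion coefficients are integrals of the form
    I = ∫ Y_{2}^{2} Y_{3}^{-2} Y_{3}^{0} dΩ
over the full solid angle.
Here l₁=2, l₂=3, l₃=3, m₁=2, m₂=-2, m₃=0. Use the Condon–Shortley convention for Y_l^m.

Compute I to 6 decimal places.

Rules hold: Σm=0, L=8 even, 1≤3≤5.
N = 5·7·7 = 245
Δ = 2!·2!·4!/9! = 1/3780
Racah Σ t=0..2: t=0:+1/24 t=1:−1/4 t=2:+1/24 = -1/6
⇒ 3j(2 3 3; 0 0 0)² = 4/105, sgn +1
Racah Σ t=0..0: t=0:+1/24 = 1/24
⇒ 3j(2 3 3; 2 -2 0)² = 1/21, sgn -1
4πI² = N·(3j₀)²·(3jₘ)² = 4/9
I = -1·√(0.444444/4π) = -0.18806319

-0.188063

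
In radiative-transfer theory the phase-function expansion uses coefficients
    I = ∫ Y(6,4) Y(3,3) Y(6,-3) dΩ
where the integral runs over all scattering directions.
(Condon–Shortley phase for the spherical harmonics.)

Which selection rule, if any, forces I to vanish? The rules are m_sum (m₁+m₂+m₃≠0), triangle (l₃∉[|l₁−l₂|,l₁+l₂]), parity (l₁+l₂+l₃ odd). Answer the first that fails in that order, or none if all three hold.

Σmᵢ = 4  ✗
l₃∈[|l₁−l₂|,l₁+l₂]=[3,9], have l₃=6
Σlᵢ = 15 ⇒ odd

m_sum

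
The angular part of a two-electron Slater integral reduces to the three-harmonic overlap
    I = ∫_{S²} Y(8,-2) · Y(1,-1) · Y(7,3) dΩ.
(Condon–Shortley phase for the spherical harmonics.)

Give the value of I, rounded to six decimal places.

Checks pass: Σm=0; 16 even; l₃=7∈[7,9].
(2·8+1)(2·1+1)(2·7+1) = 765
Δ: 2! 14! 0! / 17! → 1/2040
sum: t=1:−1/25401600 = -1/25401600
3j²(8 1 7; 0 0 0) = Δ·Π!·Σ² = 8/255  (sign +1)
sum: t=0:+1/174182400 = 1/174182400
3j²(8 1 7; -2 -1 3) = Δ·Π!·Σ² = 1/136  (sign +1)
combine: 4πI² = 765·8/255·1/136 = 3/17
take √, sign +1: I = 0.11850352

0.118504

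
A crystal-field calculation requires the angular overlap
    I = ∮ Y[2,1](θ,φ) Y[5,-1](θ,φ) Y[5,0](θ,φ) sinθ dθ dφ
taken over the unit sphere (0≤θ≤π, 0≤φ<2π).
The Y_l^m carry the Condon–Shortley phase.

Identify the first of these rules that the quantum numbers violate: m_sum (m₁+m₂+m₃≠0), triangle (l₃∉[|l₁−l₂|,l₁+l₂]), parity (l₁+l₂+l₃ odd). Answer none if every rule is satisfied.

none

Σmᵢ = 0  ✓
l₃∈[|l₁−l₂|,l₁+l₂]=[3,7], have l₃=5  ✓
Σlᵢ = 12 ⇒ even  ✓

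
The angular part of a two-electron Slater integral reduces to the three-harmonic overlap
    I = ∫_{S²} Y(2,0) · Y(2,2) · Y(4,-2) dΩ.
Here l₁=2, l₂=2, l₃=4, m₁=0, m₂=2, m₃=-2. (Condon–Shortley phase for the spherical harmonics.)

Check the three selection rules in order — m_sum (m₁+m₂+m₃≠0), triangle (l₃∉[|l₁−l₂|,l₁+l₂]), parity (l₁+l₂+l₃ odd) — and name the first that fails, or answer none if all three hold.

azimuthal sum: 0 + 2 − 2 = 0  ✓
0 ≤ 4 ≤ 4 (triangle on l)  ✓
L = 2 + 2 + 4 = 8 (even)  ✓

none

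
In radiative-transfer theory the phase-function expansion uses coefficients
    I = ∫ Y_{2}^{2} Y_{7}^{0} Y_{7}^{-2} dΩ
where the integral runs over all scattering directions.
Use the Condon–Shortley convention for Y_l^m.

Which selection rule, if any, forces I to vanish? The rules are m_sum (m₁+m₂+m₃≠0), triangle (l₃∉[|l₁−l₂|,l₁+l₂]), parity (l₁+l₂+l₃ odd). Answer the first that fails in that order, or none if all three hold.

Σmᵢ = 0  ✓
l₃∈[|l₁−l₂|,l₁+l₂]=[5,9], have l₃=7  ✓
Σlᵢ = 16 ⇒ even  ✓

none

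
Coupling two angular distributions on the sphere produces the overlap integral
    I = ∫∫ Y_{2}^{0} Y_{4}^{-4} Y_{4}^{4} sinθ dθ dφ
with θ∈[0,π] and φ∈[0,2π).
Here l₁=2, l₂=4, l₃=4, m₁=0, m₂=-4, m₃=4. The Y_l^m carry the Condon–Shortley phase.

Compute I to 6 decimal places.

Checks pass: Σm=0; 10 even; l₃=4∈[2,6].
(2·2+1)(2·4+1)(2·4+1) = 405
Δ: 2! 2! 6! / 11! → 1/13860
sum: t=0:+1/192 t=1:−1/36 t=2:+1/192 = -5/288
3j²(2 4 4; 0 0 0) = Δ·Π!·Σ² = 20/693  (sign -1)
sum: t=0:+1/2880 = 1/2880
3j²(2 4 4; 0 -4 4) = Δ·Π!·Σ² = 28/495  (sign +1)
combine: 4πI² = 405·20/693·28/495 = 80/121
take √, sign -1: I = -0.22937568

-0.229376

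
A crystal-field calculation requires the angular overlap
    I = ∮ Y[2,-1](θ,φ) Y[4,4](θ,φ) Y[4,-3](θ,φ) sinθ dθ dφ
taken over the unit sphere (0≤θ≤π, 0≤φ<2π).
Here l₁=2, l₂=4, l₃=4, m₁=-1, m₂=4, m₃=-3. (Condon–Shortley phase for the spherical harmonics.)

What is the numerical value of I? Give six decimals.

Rules hold: Σm=0, L=10 even, 2≤4≤6.
N = 5·9·9 = 405
Δ = 2!·2!·6!/11! = 1/13860
Racah Σ t=0..2: t=0:+1/192 t=1:−1/36 t=2:+1/192 = -5/288
⇒ 3j(2 4 4; 0 0 0)² = 20/693, sgn -1
Racah Σ t=2..2: t=2:+1/1440 = 1/1440
⇒ 3j(2 4 4; -1 4 -3)² = 7/165, sgn -1
4πI² = N·(3j₀)²·(3jₘ)² = 60/121
I = +1·√(0.495868/4π) = 0.19864517

0.198645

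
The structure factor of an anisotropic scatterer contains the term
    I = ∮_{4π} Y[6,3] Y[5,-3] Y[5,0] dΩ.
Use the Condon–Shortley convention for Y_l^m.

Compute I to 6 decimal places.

m-sum 0 ✓  L=16 even ✓  1≤5≤11 ✓
Π(2lᵢ+1) = 13×11×11 = 1573
triangle coeff Δ(6,5,5) = 1/28588560
Σ_t [1,5]: t=1:−1/345600 t=2:+1/13824 t=3:−1/5184 t=4:+1/13824 t=5:−1/345600 = -7/129600
(3j)²=80/7293 [(6 5 5; 0 0 0)], sign=+1
Σ_t [0,2]: t=0:+1/103680 t=1:−1/34560 t=2:+1/138240 = -1/82944
(3j)²=125/9724 [(6 5 5; 3 -3 0)], sign=+1
⇒ 4πI² = 2500/11271
I = (+1)√(2500/11271/(4π)) = 0.13285682

0.132857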